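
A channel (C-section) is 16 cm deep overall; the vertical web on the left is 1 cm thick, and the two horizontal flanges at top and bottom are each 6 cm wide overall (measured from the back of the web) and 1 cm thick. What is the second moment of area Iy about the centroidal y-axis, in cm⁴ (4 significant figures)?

Treat the section as a set of non-overlapping primitives; coordinates are from the bounding-box lower-left.
Web: 1 × 16, A = 16 cm², x = 0.5 cm, Ī = 1.33333 cm⁴.
Top flange (beyond web): 5 × 1, A = 5 cm², x = 3.5 cm, Ī = 10.4167 cm⁴.
Bottom flange (beyond web): 5 × 1, A = 5 cm², x = 3.5 cm, Ī = 10.4167 cm⁴.
Centroid: x̄ = ΣA·x / ΣA = 1.65385 cm.
Transfer each piece to the centroidal y-axis using Ī + A·d² with d = x − 1.65385:
  web: d = -1.15385 cm → contributes +22.6351 cm⁴
  top flange (beyond web): d = 1.84615 cm → contributes +27.4581 cm⁴
  bottom flange (beyond web): d = 1.84615 cm → contributes +27.4581 cm⁴
Total I = 77.5513 cm⁴.

Iy ≈ 77.55 cm⁴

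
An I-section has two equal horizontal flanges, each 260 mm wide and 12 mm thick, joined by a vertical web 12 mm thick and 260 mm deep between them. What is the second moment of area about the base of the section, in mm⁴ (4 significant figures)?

I_base ≈ 3.218 × 10⁸ mm⁴

Break the section into simple shapes (no overlaps), measuring from the bottom-left corner of the bounding box.
Bottom flange: 260 × 12, A = 3 120 mm², y = 6 mm, Ī = 37 440 mm⁴.
Web: 12 × 260, A = 3 120 mm², y = 142 mm, Ī = 17 576 000 mm⁴.
Top flange: 260 × 12, A = 3 120 mm², y = 278 mm, Ī = 37 440 mm⁴.
Transfer each piece to a horizontal axis along the bottom face using Ī + A·d² with d = y − 0:
  bottom flange: d = 6 mm → contributes +149 760 mm⁴
  web: d = 142 mm → contributes +80 487 680 mm⁴
  top flange: d = 278 mm → contributes +241 163 520 mm⁴
Total I = 321 800 960 mm⁴.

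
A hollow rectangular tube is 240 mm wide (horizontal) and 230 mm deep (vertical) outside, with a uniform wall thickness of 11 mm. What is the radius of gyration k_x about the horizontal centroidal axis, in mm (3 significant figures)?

Split into non-overlapping primitives; take the origin at the lower-left of the bounding box.
Outer rectangle: 240 × 230, A = 55 200 mm², y = 115 mm, Ī = 243 340 000 mm⁴.
Inner void (subtracted): 218 × 208, A = 45 344 mm², y = 115 mm, Ī = 163 480 235 mm⁴.
By symmetry the centroid is at mid-height, ȳ = 115 mm.
All pieces are centred on the horizontal centroidal axis, so I = ΣĪ (holes subtracted) = 79 859 765 mm⁴.
Radius of gyration: k = √(I/A) = √(79 859 765 / 9 856) = 90.015 mm.

k_x ≈ 90.0 mm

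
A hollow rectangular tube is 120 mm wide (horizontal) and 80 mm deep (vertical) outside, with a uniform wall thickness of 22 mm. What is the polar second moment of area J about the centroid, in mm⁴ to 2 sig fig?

Treat the section as a set of non-overlapping primitives; coordinates are from the bounding-box lower-left.
Outer rectangle: 120 × 80, A = 9 600 mm², y = 40 mm, Ī = 5 120 000 mm⁴.
Inner void (subtracted): 76 × 36, A = 2 736 mm², y = 40 mm, Ī = 295 488 mm⁴.
By symmetry the centroid is at mid-height, ȳ = 40 mm.
All pieces are centred on the centroidal x-axis, so I = ΣĪ (holes subtracted) = 4 824 512 mm⁴.
Repeating about the centroidal y-axis gives I_y = 10 203 072 mm⁴.
Polar second moment: J = I_x + I_y = 15 027 584 mm⁴.

J ≈ 1.5 × 10⁷ mm⁴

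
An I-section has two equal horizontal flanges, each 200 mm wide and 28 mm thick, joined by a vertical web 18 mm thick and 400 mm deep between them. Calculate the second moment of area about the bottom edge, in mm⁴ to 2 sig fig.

I_base ≈ 1.6 × 10⁹ mm⁴

Decompose the section into non-overlapping parts with the origin at the bottom-left of its bounding rectangle.
Bottom flange: 200 × 28, A = 5 600 mm², y = 14 mm, Ī = 365 867 mm⁴.
Web: 18 × 400, A = 7 200 mm², y = 228 mm, Ī = 96 000 000 mm⁴.
Top flange: 200 × 28, A = 5 600 mm², y = 442 mm, Ī = 365 867 mm⁴.
Transfer each piece to a horizontal axis along the bottom face using Ī + A·d² with d = y − 0:
  bottom flange: d = 14 mm → contributes +1 463 467 mm⁴
  web: d = 228 mm → contributes +470 284 800 mm⁴
  top flange: d = 442 mm → contributes +1 094 404 267 mm⁴
Total I = 1 566 152 533 mm⁴.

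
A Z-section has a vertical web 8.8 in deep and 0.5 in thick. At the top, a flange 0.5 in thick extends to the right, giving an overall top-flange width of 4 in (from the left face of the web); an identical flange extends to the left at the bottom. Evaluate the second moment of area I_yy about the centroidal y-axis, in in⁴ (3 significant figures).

Treat the section as a set of non-overlapping primitives; coordinates are from the bounding-box lower-left.
Web: 0.5 × 8.8, A = 4.4 in², x = 3.75 in, Ī = 0.091667 in⁴.
Top flange (beyond web): 3.5 × 0.5, A = 1.75 in², x = 5.75 in, Ī = 1.7865 in⁴.
Bottom flange (beyond web): 3.5 × 0.5, A = 1.75 in², x = 1.75 in, Ī = 1.7865 in⁴.
Centroid: x̄ = ΣA·x / ΣA = 3.75 in.
Transfer each piece to the centroidal y-axis using Ī + A·d² with d = x − 3.75:
  web: d = 0 in → contributes +0.091667 in⁴
  top flange (beyond web): d = 2 in → contributes +8.7865 in⁴
  bottom flange (beyond web): d = -2 in → contributes +8.7865 in⁴
Total I = 17.665 in⁴.

I_yy ≈ 17.7 in⁴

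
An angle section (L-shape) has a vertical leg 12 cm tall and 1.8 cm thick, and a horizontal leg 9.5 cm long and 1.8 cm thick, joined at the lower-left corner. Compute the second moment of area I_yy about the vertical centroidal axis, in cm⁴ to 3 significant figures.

Treat the section as a set of non-overlapping primitives; coordinates are from the bounding-box lower-left.
Vertical leg: 1.8 × 12, A = 21.6 cm², x = 0.9 cm, Ī = 5.832 cm⁴.
Horizontal leg (remainder): 7.7 × 1.8, A = 13.86 cm², x = 5.65 cm, Ī = 68.48 cm⁴.
Centroid: x̄ = ΣA·x / ΣA = 2.7566 cm.
Transfer each piece to the vertical centroidal axis using Ī + A·d² with d = x − 2.7566:
  vertical leg: d = -1.8566 cm → contributes +80.286 cm⁴
  horizontal leg (remainder): d = 2.8934 cm → contributes +184.51 cm⁴
Total I = 264.8 cm⁴.

I_yy ≈ 265 cm⁴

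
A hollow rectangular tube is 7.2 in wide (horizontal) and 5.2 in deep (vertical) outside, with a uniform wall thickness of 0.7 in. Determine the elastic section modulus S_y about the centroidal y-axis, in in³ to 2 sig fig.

Break the section into simple shapes (no overlaps), measuring from the bottom-left corner of the bounding box.
Outer rectangle: 7.2 × 5.2, A = 37.44 in², x = 3.6 in, Ī = 161.7 in⁴.
Inner void (subtracted): 5.8 × 3.8, A = 22.04 in², x = 3.6 in, Ī = 61.79 in⁴.
By symmetry the centroid is at mid-width, x̄ = 3.6 in.
All pieces are centred on the centroidal y-axis, so I = ΣĪ (holes subtracted) = 99.96 in⁴.
Extreme fibre distance c = 3.6 in; S = I/c = 27.77 in³.

S_y ≈ 28 in³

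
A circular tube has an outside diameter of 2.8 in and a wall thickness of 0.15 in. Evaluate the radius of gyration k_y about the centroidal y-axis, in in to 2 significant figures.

Break the section into simple shapes (no overlaps), measuring from the bottom-left corner of the bounding box.
Outer circle: ⌀2.8, A = 6.158 in², x = 1.4 in, Ī = 3.017 in⁴.
Bore (subtracted): ⌀2.5, A = 4.909 in², x = 1.4 in, Ī = 1.917 in⁴.
By symmetry the centroid is at mid-width, x̄ = 1.4 in.
All pieces are centred on the centroidal y-axis, so I = ΣĪ (holes subtracted) = 1.1 in⁴.
Radius of gyration: k = √(I/A) = √(1.1 / 1.249) = 0.9384 in.

k_y ≈ 0.94 in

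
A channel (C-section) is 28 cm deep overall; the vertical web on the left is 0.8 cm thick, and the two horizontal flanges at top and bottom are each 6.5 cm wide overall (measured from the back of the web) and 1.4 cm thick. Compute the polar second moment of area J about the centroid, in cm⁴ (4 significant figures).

Split into non-overlapping primitives; take the origin at the lower-left of the bounding box.
Web: 0.8 × 28, A = 22.4 cm², y = 14 cm, Ī = 1463.47 cm⁴.
Top flange (beyond web): 5.7 × 1.4, A = 7.98 cm², y = 27.3 cm, Ī = 1.3034 cm⁴.
Bottom flange (beyond web): 5.7 × 1.4, A = 7.98 cm², y = 0.7 cm, Ī = 1.3034 cm⁴.
By symmetry the centroid is at mid-height, ȳ = 14 cm.
Transfer each piece to the centroidal x-axis using Ī + A·d² with d = y − 14:
  web: d = 0 cm → contributes +1463.47 cm⁴
  top flange (beyond web): d = 13.3 cm → contributes +1412.89 cm⁴
  bottom flange (beyond web): d = -13.3 cm → contributes +1412.89 cm⁴
Total I = 4289.24 cm⁴.
For the y-axis: x̄ = 1.75219 cm.
Repeating about the centroidal y-axis gives I_y = 142.846 cm⁴.
Polar second moment: J = I_x + I_y = 4432.08 cm⁴.

J ≈ 4432 cm⁴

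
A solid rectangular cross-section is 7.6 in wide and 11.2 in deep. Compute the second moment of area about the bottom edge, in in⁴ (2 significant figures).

I_base ≈ 3600 in⁴

The section: 7.6 × 11.2, A = 85.12 in², y = 5.6 in, Ī = 889.8 in⁴.
Transfer it to a horizontal axis along the bottom face using Ī + A·d² with d = y − 0:
  the section: d = 5.6 in → contributes +3 559 in⁴
Total I = 3 559 in⁴.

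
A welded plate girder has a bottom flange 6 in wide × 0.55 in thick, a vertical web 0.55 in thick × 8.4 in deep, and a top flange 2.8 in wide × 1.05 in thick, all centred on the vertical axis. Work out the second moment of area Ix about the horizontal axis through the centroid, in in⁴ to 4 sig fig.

Ix ≈ 159.2 in⁴

Decompose the section into non-overlapping parts with the origin at the bottom-left of its bounding rectangle.
Bottom plate: 6 × 0.55, A = 3.3 in², y = 0.275 in, Ī = 0.0831875 in⁴.
Web plate: 0.55 × 8.4, A = 4.62 in², y = 4.75 in, Ī = 27.1656 in⁴.
Top plate: 2.8 × 1.05, A = 2.94 in², y = 9.475 in, Ī = 0.270113 in⁴.
Centroid: ȳ = ΣA·y / ΣA = 4.66934 in.
Transfer each piece to the horizontal axis through the centroid using Ī + A·d² with d = y − 4.66934:
  bottom plate: d = -4.39434 in → contributes +63.8068 in⁴
  web plate: d = 0.080663 in → contributes +27.1957 in⁴
  top plate: d = 4.80566 in → contributes +68.1676 in⁴
Total I = 159.17 in⁴.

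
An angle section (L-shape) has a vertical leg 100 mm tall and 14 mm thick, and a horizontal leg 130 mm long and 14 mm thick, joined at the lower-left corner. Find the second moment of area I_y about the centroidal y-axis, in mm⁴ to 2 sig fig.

I_y ≈ 5.0 × 10⁶ mm⁴

Break the section into simple shapes (no overlaps), measuring from the bottom-left corner of the bounding box.
Vertical leg: 14 × 100, A = 1 400 mm², x = 7 mm, Ī = 22 867 mm⁴.
Horizontal leg (remainder): 116 × 14, A = 1 624 mm², x = 72 mm, Ī = 1 821 045 mm⁴.
Centroid: x̄ = ΣA·x / ΣA = 41.91 mm.
Transfer each piece to the centroidal y-axis using Ī + A·d² with d = x − 41.91:
  vertical leg: d = -34.91 mm → contributes +1 728 805 mm⁴
  horizontal leg (remainder): d = 30.09 mm → contributes +3 291 681 mm⁴
Total I = 5 020 486 mm⁴.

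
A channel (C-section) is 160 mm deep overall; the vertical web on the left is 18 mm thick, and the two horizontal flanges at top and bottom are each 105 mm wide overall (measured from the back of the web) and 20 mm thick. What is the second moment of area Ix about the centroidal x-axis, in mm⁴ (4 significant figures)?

Ix ≈ 2.331 × 10⁷ mm⁴

Decompose the section into non-overlapping parts with the origin at the bottom-left of its bounding rectangle.
Web: 18 × 160, A = 2 880 mm², y = 80 mm, Ī = 6 144 000 mm⁴.
Top flange (beyond web): 87 × 20, A = 1 740 mm², y = 150 mm, Ī = 58 000 mm⁴.
Bottom flange (beyond web): 87 × 20, A = 1 740 mm², y = 10 mm, Ī = 58 000 mm⁴.
By symmetry the centroid is at mid-height, ȳ = 80 mm.
Transfer each piece to the centroidal x-axis using Ī + A·d² with d = y − 80:
  web: d = 0 mm → contributes +6 144 000 mm⁴
  top flange (beyond web): d = 70 mm → contributes +8 584 000 mm⁴
  bottom flange (beyond web): d = -70 mm → contributes +8 584 000 mm⁴
Total I = 23 312 000 mm⁴.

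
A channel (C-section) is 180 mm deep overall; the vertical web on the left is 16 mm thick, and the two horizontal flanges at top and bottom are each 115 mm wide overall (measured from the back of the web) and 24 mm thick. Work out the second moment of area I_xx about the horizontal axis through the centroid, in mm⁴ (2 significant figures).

Split into non-overlapping primitives; take the origin at the lower-left of the bounding box.
Web: 16 × 180, A = 2 880 mm², y = 90 mm, Ī = 7 776 000 mm⁴.
Top flange (beyond web): 99 × 24, A = 2 376 mm², y = 168 mm, Ī = 114 048 mm⁴.
Bottom flange (beyond web): 99 × 24, A = 2 376 mm², y = 12 mm, Ī = 114 048 mm⁴.
By symmetry the centroid is at mid-height, ȳ = 90 mm.
Transfer each piece to the horizontal axis through the centroid using Ī + A·d² with d = y − 90:
  web: d = 0 mm → contributes +7 776 000 mm⁴
  top flange (beyond web): d = 78 mm → contributes +14 569 632 mm⁴
  bottom flange (beyond web): d = -78 mm → contributes +14 569 632 mm⁴
Total I = 36 915 264 mm⁴.

I_xx ≈ 3.7 × 10⁷ mm⁴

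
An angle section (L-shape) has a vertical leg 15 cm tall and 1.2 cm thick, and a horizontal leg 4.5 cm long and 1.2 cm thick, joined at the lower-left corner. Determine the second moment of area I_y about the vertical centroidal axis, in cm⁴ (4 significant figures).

I_y ≈ 22.19 cm⁴

Split into non-overlapping primitives; take the origin at the lower-left of the bounding box.
Vertical leg: 1.2 × 15, A = 18 cm², x = 0.6 cm, Ī = 2.16 cm⁴.
Horizontal leg (remainder): 3.3 × 1.2, A = 3.96 cm², x = 2.85 cm, Ī = 3.5937 cm⁴.
Centroid: x̄ = ΣA·x / ΣA = 1.00574 cm.
Transfer each piece to the vertical centroidal axis using Ī + A·d² with d = x − 1.00574:
  vertical leg: d = -0.405738 cm → contributes +5.12322 cm⁴
  horizontal leg (remainder): d = 1.84426 cm → contributes +17.0629 cm⁴
Total I = 22.1861 cm⁴.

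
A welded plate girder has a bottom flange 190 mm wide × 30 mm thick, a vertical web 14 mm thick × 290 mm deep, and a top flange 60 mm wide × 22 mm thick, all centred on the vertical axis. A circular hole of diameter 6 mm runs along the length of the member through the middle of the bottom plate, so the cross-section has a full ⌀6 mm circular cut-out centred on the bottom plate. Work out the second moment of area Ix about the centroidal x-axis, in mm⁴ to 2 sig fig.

Ix ≈ 1.6 × 10⁸ mm⁴

Split into non-overlapping primitives; take the origin at the lower-left of the bounding box.
Bottom plate: 190 × 30, A = 5 700 mm², y = 15 mm, Ī = 427 500 mm⁴.
Web plate: 14 × 290, A = 4 060 mm², y = 175 mm, Ī = 28 453 833 mm⁴.
Top plate: 60 × 22, A = 1 320 mm², y = 331 mm, Ī = 53 240 mm⁴.
Hole (subtracted): ⌀6, A = 28.27 mm², y = 15 mm, Ī = 63.62 mm⁴.
Centroid: ȳ = ΣA·y / ΣA = 111.5 mm.
Transfer each piece to the centroidal x-axis using Ī + A·d² with d = y − 111.5:
  bottom plate: d = -96.52 mm → contributes +53 530 070 mm⁴
  web plate: d = 63.48 mm → contributes +44 814 111 mm⁴
  top plate: d = 219.5 mm → contributes +63 639 191 mm⁴
  hole: d = -96.52 mm → contributes −263 474 mm⁴
Total I = 161 719 897 mm⁴.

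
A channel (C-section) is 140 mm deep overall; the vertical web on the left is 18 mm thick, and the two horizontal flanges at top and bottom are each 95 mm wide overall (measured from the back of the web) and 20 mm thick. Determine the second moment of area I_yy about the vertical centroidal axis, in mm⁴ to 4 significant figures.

I_yy ≈ 4.717 × 10⁶ mm⁴

Split into non-overlapping primitives; take the origin at the lower-left of the bounding box.
Web: 18 × 140, A = 2 520 mm², x = 9 mm, Ī = 68 040 mm⁴.
Top flange (beyond web): 77 × 20, A = 1 540 mm², x = 56.5 mm, Ī = 760 888 mm⁴.
Bottom flange (beyond web): 77 × 20, A = 1 540 mm², x = 56.5 mm, Ī = 760 888 mm⁴.
Centroid: x̄ = ΣA·x / ΣA = 35.125 mm.
Transfer each piece to the vertical centroidal axis using Ī + A·d² with d = x − 35.125:
  web: d = -26.125 mm → contributes +1 787 979 mm⁴
  top flange (beyond web): d = 21.375 mm → contributes +1 464 500 mm⁴
  bottom flange (beyond web): d = 21.375 mm → contributes +1 464 500 mm⁴
Total I = 4 716 979 mm⁴.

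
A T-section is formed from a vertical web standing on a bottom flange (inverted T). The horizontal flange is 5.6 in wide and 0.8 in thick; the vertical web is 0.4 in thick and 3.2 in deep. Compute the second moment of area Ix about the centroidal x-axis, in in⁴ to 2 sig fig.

Decompose the section into non-overlapping parts with the origin at the bottom-left of its bounding rectangle.
Flange: 5.6 × 0.8, A = 4.48 in², y = 0.4 in, Ī = 0.2389 in⁴.
Web: 0.4 × 3.2, A = 1.28 in², y = 2.4 in, Ī = 1.092 in⁴.
Centroid: ȳ = ΣA·y / ΣA = 0.8444 in.
Transfer each piece to the centroidal x-axis using Ī + A·d² with d = y − 0.8444:
  flange: d = -0.4444 in → contributes +1.124 in⁴
  web: d = 1.556 in → contributes +4.19 in⁴
Total I = 5.313 in⁴.

Ix ≈ 5.3 in⁴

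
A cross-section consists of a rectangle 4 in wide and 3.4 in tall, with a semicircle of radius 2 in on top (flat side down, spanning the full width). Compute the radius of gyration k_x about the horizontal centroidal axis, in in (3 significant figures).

Decompose the section into non-overlapping parts with the origin at the bottom-left of its bounding rectangle.
Rectangular body: 4 × 3.4, A = 13.6 in², y = 1.7 in, Ī = 13.101 in⁴.
Semicircular cap: semicircle r = 2, A = 6.2832 in², y = 4.2488 in, Ī = 1.7561 in⁴.
Centroid: ȳ = ΣA·y / ΣA = 2.5054 in.
Transfer each piece to the horizontal centroidal axis using Ī + A·d² with d = y − 2.5054:
  rectangular body: d = -0.80544 in → contributes +21.924 in⁴
  semicircular cap: d = 1.7434 in → contributes +20.853 in⁴
Total I = 42.777 in⁴.
Radius of gyration: k = √(I/A) = √(42.777 / 19.883) = 1.4668 in.

k_x ≈ 1.47 in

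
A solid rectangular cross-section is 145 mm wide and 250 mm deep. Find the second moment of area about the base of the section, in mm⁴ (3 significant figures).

The section: 145 × 250, A = 36 250 mm², y = 125 mm, Ī = 188 802 083 mm⁴.
Transfer it to the base of the section using Ī + A·d² with d = y − 0:
  the section: d = 125 mm → contributes +755 208 333 mm⁴
Total I = 755 208 333 mm⁴.

I_base ≈ 7.55 × 10⁸ mm⁴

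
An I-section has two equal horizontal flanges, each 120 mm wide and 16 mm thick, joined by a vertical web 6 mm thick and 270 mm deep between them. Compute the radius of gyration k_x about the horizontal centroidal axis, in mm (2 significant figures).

k_x ≈ 130 mm

Treat the section as a set of non-overlapping primitives; coordinates are from the bounding-box lower-left.
Bottom flange: 120 × 16, A = 1 920 mm², y = 8 mm, Ī = 40 960 mm⁴.
Web: 6 × 270, A = 1 620 mm², y = 151 mm, Ī = 9 841 500 mm⁴.
Top flange: 120 × 16, A = 1 920 mm², y = 294 mm, Ī = 40 960 mm⁴.
By symmetry the centroid is at mid-height, ȳ = 151 mm.
Transfer each piece to the horizontal centroidal axis using Ī + A·d² with d = y − 151:
  bottom flange: d = -143 mm → contributes +39 303 040 mm⁴
  web: d = 0 mm → contributes +9 841 500 mm⁴
  top flange: d = 143 mm → contributes +39 303 040 mm⁴
Total I = 88 447 580 mm⁴.
Radius of gyration: k = √(I/A) = √(88 447 580 / 5 460) = 127.3 mm.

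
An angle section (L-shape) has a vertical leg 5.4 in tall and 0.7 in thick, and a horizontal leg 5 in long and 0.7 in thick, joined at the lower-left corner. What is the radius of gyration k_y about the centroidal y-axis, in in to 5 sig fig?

Split into non-overlapping primitives; take the origin at the lower-left of the bounding box.
Vertical leg: 0.7 × 5.4, A = 3.78 in², x = 0.35 in, Ī = 0.15435 in⁴.
Horizontal leg (remainder): 4.3 × 0.7, A = 3.01 in², x = 2.85 in, Ī = 4.637908 in⁴.
Centroid: x̄ = ΣA·x / ΣA = 1.458247 in.
Transfer each piece to the centroidal y-axis using Ī + A·d² with d = x − 1.458247:
  vertical leg: d = -1.108247 in → contributes +4.796993 in⁴
  horizontal leg (remainder): d = 1.391753 in → contributes +10.4682 in⁴
Total I = 15.2652 in⁴.
Radius of gyration: k = √(I/A) = √(15.2652 / 6.79) = 1.499396 in.

k_y ≈ 1.4994 in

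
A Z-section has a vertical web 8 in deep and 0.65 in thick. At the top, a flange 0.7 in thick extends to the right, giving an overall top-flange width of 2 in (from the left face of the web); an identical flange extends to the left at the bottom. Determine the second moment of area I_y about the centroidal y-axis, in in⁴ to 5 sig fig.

Decompose the section into non-overlapping parts with the origin at the bottom-left of its bounding rectangle.
Web: 0.65 × 8, A = 5.2 in², x = 1.675 in, Ī = 0.1830833 in⁴.
Top flange (beyond web): 1.35 × 0.7, A = 0.945 in², x = 2.675 in, Ī = 0.1435219 in⁴.
Bottom flange (beyond web): 1.35 × 0.7, A = 0.945 in², x = 0.675 in, Ī = 0.1435219 in⁴.
Centroid: x̄ = ΣA·x / ΣA = 1.675 in.
Transfer each piece to the centroidal y-axis using Ī + A·d² with d = x − 1.675:
  web: d = 0 in → contributes +0.1830833 in⁴
  top flange (beyond web): d = 1 in → contributes +1.088522 in⁴
  bottom flange (beyond web): d = -1 in → contributes +1.088522 in⁴
Total I = 2.360127 in⁴.

I_y ≈ 2.3601 in⁴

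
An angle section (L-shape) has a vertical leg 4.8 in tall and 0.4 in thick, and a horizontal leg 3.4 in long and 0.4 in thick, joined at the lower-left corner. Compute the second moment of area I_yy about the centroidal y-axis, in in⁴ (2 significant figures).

Treat the section as a set of non-overlapping primitives; coordinates are from the bounding-box lower-left.
Vertical leg: 0.4 × 4.8, A = 1.92 in², x = 0.2 in, Ī = 0.0256 in⁴.
Horizontal leg (remainder): 3 × 0.4, A = 1.2 in², x = 1.9 in, Ī = 0.9 in⁴.
Centroid: x̄ = ΣA·x / ΣA = 0.8538 in.
Transfer each piece to the centroidal y-axis using Ī + A·d² with d = x − 0.8538:
  vertical leg: d = -0.6538 in → contributes +0.8464 in⁴
  horizontal leg (remainder): d = 1.046 in → contributes +2.213 in⁴
Total I = 3.06 in⁴.

I_yy ≈ 3.1 in⁴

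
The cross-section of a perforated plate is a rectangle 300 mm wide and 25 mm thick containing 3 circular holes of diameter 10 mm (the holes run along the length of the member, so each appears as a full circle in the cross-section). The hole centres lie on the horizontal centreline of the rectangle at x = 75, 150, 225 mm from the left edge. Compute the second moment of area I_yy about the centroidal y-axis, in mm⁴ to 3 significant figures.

I_yy ≈ 5.54 × 10⁷ mm⁴

Split into non-overlapping primitives; take the origin at the lower-left of the bounding box.
Plate: 300 × 25, A = 7 500 mm², x = 150 mm, Ī = 56 250 000 mm⁴.
Hole 1 (subtracted): ⌀10, A = 78.54 mm², x = 75 mm, Ī = 490.87 mm⁴.
Hole 2 (subtracted): ⌀10, A = 78.54 mm², x = 150 mm, Ī = 490.87 mm⁴.
Hole 3 (subtracted): ⌀10, A = 78.54 mm², x = 225 mm, Ī = 490.87 mm⁴.
By symmetry the centroid is at mid-width, x̄ = 150 mm.
Transfer each piece to the centroidal y-axis using Ī + A·d² with d = x − 150:
  plate: d = 0 mm → contributes +56 250 000 mm⁴
  hole 1: d = -75 mm → contributes −442 277 mm⁴
  hole 2: d = 0 mm → contributes −490.87 mm⁴
  hole 3: d = 75 mm → contributes −442 277 mm⁴
Total I = 55 364 954 mm⁴.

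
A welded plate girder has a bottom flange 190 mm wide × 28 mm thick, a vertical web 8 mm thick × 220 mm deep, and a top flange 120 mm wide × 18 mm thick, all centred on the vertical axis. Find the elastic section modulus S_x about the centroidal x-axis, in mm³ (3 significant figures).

Split into non-overlapping primitives; take the origin at the lower-left of the bounding box.
Bottom plate: 190 × 28, A = 5 320 mm², y = 14 mm, Ī = 347 573 mm⁴.
Web plate: 8 × 220, A = 1 760 mm², y = 138 mm, Ī = 7 098 667 mm⁴.
Top plate: 120 × 18, A = 2 160 mm², y = 257 mm, Ī = 58 320 mm⁴.
Centroid: ȳ = ΣA·y / ΣA = 94.424 mm.
Transfer each piece to the centroidal x-axis using Ī + A·d² with d = y − 94.424:
  bottom plate: d = -80.424 mm → contributes +34 757 646 mm⁴
  web plate: d = 43.576 mm → contributes +10 440 637 mm⁴
  top plate: d = 162.58 mm → contributes +57 149 014 mm⁴
Total I = 102 347 297 mm⁴.
Extreme fibre distance c = 171.58 mm; S = I/c = 596 514 mm³.

S_x ≈ 5.97 × 10⁵ mm³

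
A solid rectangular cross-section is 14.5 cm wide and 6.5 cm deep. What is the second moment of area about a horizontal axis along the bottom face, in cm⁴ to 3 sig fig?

The section: 14.5 × 6.5, A = 94.25 cm², y = 3.25 cm, Ī = 331.84 cm⁴.
Transfer it to a horizontal axis along the bottom face using Ī + A·d² with d = y − 0:
  the section: d = 3.25 cm → contributes +1327.4 cm⁴
Total I = 1327.4 cm⁴.

I_base ≈ 1330 cm⁴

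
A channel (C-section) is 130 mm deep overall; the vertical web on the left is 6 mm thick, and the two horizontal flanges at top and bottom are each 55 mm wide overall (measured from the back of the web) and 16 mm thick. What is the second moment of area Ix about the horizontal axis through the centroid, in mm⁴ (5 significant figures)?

Split into non-overlapping primitives; take the origin at the lower-left of the bounding box.
Web: 6 × 130, A = 780 mm², y = 65 mm, Ī = 1 098 500 mm⁴.
Top flange (beyond web): 49 × 16, A = 784 mm², y = 122 mm, Ī = 16725.33 mm⁴.
Bottom flange (beyond web): 49 × 16, A = 784 mm², y = 8 mm, Ī = 16725.33 mm⁴.
By symmetry the centroid is at mid-height, ȳ = 65 mm.
Transfer each piece to the horizontal axis through the centroid using Ī + A·d² with d = y − 65:
  web: d = 0 mm → contributes +1 098 500 mm⁴
  top flange (beyond web): d = 57 mm → contributes +2 563 941 mm⁴
  bottom flange (beyond web): d = -57 mm → contributes +2 563 941 mm⁴
Total I = 6 226 383 mm⁴.

Ix ≈ 6.2264 × 10⁶ mm⁴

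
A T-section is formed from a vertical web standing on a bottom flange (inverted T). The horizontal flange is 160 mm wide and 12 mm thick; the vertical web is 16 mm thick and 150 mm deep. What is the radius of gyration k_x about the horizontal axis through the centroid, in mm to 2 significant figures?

Break the section into simple shapes (no overlaps), measuring from the bottom-left corner of the bounding box.
Flange: 160 × 12, A = 1 920 mm², y = 6 mm, Ī = 23 040 mm⁴.
Web: 16 × 150, A = 2 400 mm², y = 87 mm, Ī = 4 500 000 mm⁴.
Centroid: ȳ = ΣA·y / ΣA = 51 mm.
Transfer each piece to the horizontal axis through the centroid using Ī + A·d² with d = y − 51:
  flange: d = -45 mm → contributes +3 911 040 mm⁴
  web: d = 36 mm → contributes +7 610 400 mm⁴
Total I = 11 521 440 mm⁴.
Radius of gyration: k = √(I/A) = √(11 521 440 / 4 320) = 51.64 mm.

k_x ≈ 52 mm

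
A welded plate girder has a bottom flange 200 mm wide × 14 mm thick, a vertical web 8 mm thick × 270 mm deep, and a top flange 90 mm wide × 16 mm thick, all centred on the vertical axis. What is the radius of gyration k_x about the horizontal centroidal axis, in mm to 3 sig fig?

k_x ≈ 121 mm

Treat the section as a set of non-overlapping primitives; coordinates are from the bounding-box lower-left.
Bottom plate: 200 × 14, A = 2 800 mm², y = 7 mm, Ī = 45 733 mm⁴.
Web plate: 8 × 270, A = 2 160 mm², y = 149 mm, Ī = 13 122 000 mm⁴.
Top plate: 90 × 16, A = 1 440 mm², y = 292 mm, Ī = 30 720 mm⁴.
Centroid: ȳ = ΣA·y / ΣA = 119.05 mm.
Transfer each piece to the horizontal centroidal axis using Ī + A·d² with d = y − 119.05:
  bottom plate: d = -112.05 mm → contributes +35 200 300 mm⁴
  web plate: d = 29.95 mm → contributes +15 059 525 mm⁴
  top plate: d = 172.95 mm → contributes +43 103 572 mm⁴
Total I = 93 363 397 mm⁴.
Radius of gyration: k = √(I/A) = √(93 363 397 / 6 400) = 120.78 mm.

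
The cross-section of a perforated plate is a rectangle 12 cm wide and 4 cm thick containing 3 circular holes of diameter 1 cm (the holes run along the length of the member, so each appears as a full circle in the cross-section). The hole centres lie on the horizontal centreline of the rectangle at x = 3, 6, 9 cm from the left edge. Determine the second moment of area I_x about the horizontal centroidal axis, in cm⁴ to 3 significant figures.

Split into non-overlapping primitives; take the origin at the lower-left of the bounding box.
Plate: 12 × 4, A = 48 cm², y = 2 cm, Ī = 64 cm⁴.
Hole 1 (subtracted): ⌀1, A = 0.7854 cm², y = 2 cm, Ī = 0.049087 cm⁴.
Hole 2 (subtracted): ⌀1, A = 0.7854 cm², y = 2 cm, Ī = 0.049087 cm⁴.
Hole 3 (subtracted): ⌀1, A = 0.7854 cm², y = 2 cm, Ī = 0.049087 cm⁴.
By symmetry the centroid is at mid-height, ȳ = 2 cm.
All pieces are centred on the horizontal centroidal axis, so I = ΣĪ (holes subtracted) = 63.853 cm⁴.

I_x ≈ 63.9 cm⁴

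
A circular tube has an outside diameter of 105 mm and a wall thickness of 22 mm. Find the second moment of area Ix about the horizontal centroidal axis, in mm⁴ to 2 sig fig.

Treat the section as a set of non-overlapping primitives; coordinates are from the bounding-box lower-left.
Outer circle: ⌀105, A = 8 659 mm², y = 52.5 mm, Ī = 5 966 602 mm⁴.
Bore (subtracted): ⌀61, A = 2 922 mm², y = 52.5 mm, Ī = 679 656 mm⁴.
By symmetry the centroid is at mid-height, ȳ = 52.5 mm.
All pieces are centred on the horizontal centroidal axis, so I = ΣĪ (holes subtracted) = 5 286 946 mm⁴.

Ix ≈ 5.3 × 10⁶ mm⁴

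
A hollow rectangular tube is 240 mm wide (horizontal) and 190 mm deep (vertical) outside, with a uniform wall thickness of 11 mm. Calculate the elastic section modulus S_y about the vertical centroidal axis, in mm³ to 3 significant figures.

S_y ≈ 6.15 × 10⁵ mm³

Break the section into simple shapes (no overlaps), measuring from the bottom-left corner of the bounding box.
Outer rectangle: 240 × 190, A = 45 600 mm², x = 120 mm, Ī = 218 880 000 mm⁴.
Inner void (subtracted): 218 × 168, A = 36 624 mm², x = 120 mm, Ī = 145 043 248 mm⁴.
By symmetry the centroid is at mid-width, x̄ = 120 mm.
All pieces are centred on the vertical centroidal axis, so I = ΣĪ (holes subtracted) = 73 836 752 mm⁴.
Extreme fibre distance c = 120 mm; S = I/c = 615 306 mm³.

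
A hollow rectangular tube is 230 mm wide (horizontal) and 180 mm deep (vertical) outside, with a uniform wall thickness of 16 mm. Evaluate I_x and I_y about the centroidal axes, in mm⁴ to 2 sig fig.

I_x ≈ 5.8 × 10⁷ mm⁴, I_y ≈ 8.7 × 10⁷ mm⁴

Decompose the section into non-overlapping parts with the origin at the bottom-left of its bounding rectangle.
Outer rectangle: 230 × 180, A = 41 400 mm², y = 90 mm, Ī = 111 780 000 mm⁴.
Inner void (subtracted): 198 × 148, A = 29 304 mm², y = 90 mm, Ī = 53 489 568 mm⁴.
By symmetry the centroid is at mid-height, ȳ = 90 mm.
All pieces are centred on the centroidal x-axis, so I = ΣĪ (holes subtracted) = 58 290 432 mm⁴.
Repeating about the centroidal y-axis gives I_y = 86 768 832 mm⁴.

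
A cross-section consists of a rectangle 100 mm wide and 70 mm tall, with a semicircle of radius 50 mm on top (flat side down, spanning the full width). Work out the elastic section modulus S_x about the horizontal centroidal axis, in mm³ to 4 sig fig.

S_x ≈ 1.774 × 10⁵ mm³

Split into non-overlapping primitives; take the origin at the lower-left of the bounding box.
Rectangular body: 100 × 70, A = 7 000 mm², y = 35 mm, Ī = 2 858 333 mm⁴.
Semicircular cap: semicircle r = 50, A = 3926.99 mm², y = 91.2207 mm, Ī = 685 981 mm⁴.
Centroid: ȳ = ΣA·y / ΣA = 55.2048 mm.
Transfer each piece to the horizontal centroidal axis using Ī + A·d² with d = y − 55.2048:
  rectangular body: d = -20.2048 mm → contributes +5 715 980 mm⁴
  semicircular cap: d = 36.0158 mm → contributes +5 779 837 mm⁴
Total I = 11 495 817 mm⁴.
Extreme fibre distance c = 64.7952 mm; S = I/c = 177 418 mm³.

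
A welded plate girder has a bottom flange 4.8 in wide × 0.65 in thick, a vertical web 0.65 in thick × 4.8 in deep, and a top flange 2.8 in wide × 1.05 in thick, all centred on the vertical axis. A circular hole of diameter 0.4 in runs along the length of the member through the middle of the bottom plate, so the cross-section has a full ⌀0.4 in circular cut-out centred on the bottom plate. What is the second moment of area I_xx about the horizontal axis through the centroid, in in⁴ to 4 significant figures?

Decompose the section into non-overlapping parts with the origin at the bottom-left of its bounding rectangle.
Bottom plate: 4.8 × 0.65, A = 3.12 in², y = 0.325 in, Ī = 0.10985 in⁴.
Web plate: 0.65 × 4.8, A = 3.12 in², y = 3.05 in, Ī = 5.9904 in⁴.
Top plate: 2.8 × 1.05, A = 2.94 in², y = 5.975 in, Ī = 0.270113 in⁴.
Hole (subtracted): ⌀0.4, A = 0.125664 in², y = 0.325 in, Ī = 0.00125664 in⁴.
Centroid: ȳ = ΣA·y / ΣA = 3.09859 in.
Transfer each piece to the horizontal axis through the centroid using Ī + A·d² with d = y − 3.09859:
  bottom plate: d = -2.77359 in → contributes +24.1114 in⁴
  web plate: d = -0.0485882 in → contributes +5.99777 in⁴
  top plate: d = 2.87641 in → contributes +24.5949 in⁴
  hole: d = -2.77359 in → contributes −0.967961 in⁴
Total I = 53.7361 in⁴.

I_xx ≈ 53.74 in⁴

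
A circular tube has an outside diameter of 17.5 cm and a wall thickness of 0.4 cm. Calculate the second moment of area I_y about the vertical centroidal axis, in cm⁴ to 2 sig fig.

Split into non-overlapping primitives; take the origin at the lower-left of the bounding box.
Outer circle: ⌀17.5, A = 240.5 cm², x = 8.75 cm, Ī = 4 604 cm⁴.
Bore (subtracted): ⌀16.7, A = 219 cm², x = 8.75 cm, Ī = 3 818 cm⁴.
By symmetry the centroid is at mid-width, x̄ = 8.75 cm.
All pieces are centred on the vertical centroidal axis, so I = ΣĪ (holes subtracted) = 785.9 cm⁴.

I_y ≈ 790 cm⁴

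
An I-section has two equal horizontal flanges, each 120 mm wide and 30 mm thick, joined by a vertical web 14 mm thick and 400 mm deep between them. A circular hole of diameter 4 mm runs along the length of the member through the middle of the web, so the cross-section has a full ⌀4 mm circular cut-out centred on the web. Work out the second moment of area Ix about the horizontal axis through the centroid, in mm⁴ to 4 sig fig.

Ix ≈ 4.080 × 10⁸ mm⁴

Break the section into simple shapes (no overlaps), measuring from the bottom-left corner of the bounding box.
Bottom flange: 120 × 30, A = 3 600 mm², y = 15 mm, Ī = 270 000 mm⁴.
Web: 14 × 400, A = 5 600 mm², y = 230 mm, Ī = 74 666 667 mm⁴.
Top flange: 120 × 30, A = 3 600 mm², y = 445 mm, Ī = 270 000 mm⁴.
Hole (subtracted): ⌀4, A = 12.5664 mm², y = 230 mm, Ī = 12.5664 mm⁴.
By symmetry the centroid is at mid-height, ȳ = 230 mm.
Transfer each piece to the horizontal axis through the centroid using Ī + A·d² with d = y − 230:
  bottom flange: d = -215 mm → contributes +166 680 000 mm⁴
  web: d = 0 mm → contributes +74 666 667 mm⁴
  top flange: d = 215 mm → contributes +166 680 000 mm⁴
  hole: d = 0 mm → contributes −12.5664 mm⁴
Total I = 408 026 654 mm⁴.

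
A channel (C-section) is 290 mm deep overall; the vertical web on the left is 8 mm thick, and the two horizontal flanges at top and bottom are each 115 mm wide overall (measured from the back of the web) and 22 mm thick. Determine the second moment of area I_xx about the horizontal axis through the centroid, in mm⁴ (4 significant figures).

I_xx ≈ 1.010 × 10⁸ mm⁴

Decompose the section into non-overlapping parts with the origin at the bottom-left of its bounding rectangle.
Web: 8 × 290, A = 2 320 mm², y = 145 mm, Ī = 16 259 333 mm⁴.
Top flange (beyond web): 107 × 22, A = 2 354 mm², y = 279 mm, Ī = 94944.7 mm⁴.
Bottom flange (beyond web): 107 × 22, A = 2 354 mm², y = 11 mm, Ī = 94944.7 mm⁴.
By symmetry the centroid is at mid-height, ȳ = 145 mm.
Transfer each piece to the horizontal axis through the centroid using Ī + A·d² with d = y − 145:
  web: d = 0 mm → contributes +16 259 333 mm⁴
  top flange (beyond web): d = 134 mm → contributes +42 363 369 mm⁴
  bottom flange (beyond web): d = -134 mm → contributes +42 363 369 mm⁴
Total I = 100 986 071 mm⁴.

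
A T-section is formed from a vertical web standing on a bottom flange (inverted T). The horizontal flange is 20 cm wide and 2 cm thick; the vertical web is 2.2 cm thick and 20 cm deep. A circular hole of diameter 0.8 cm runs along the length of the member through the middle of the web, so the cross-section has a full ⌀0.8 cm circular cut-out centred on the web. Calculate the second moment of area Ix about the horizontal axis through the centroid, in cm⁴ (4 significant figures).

Ix ≈ 4001 cm⁴

Break the section into simple shapes (no overlaps), measuring from the bottom-left corner of the bounding box.
Flange: 20 × 2, A = 40 cm², y = 1 cm, Ī = 13.3333 cm⁴.
Web: 2.2 × 20, A = 44 cm², y = 12 cm, Ī = 1466.67 cm⁴.
Hole (subtracted): ⌀0.8, A = 0.502655 cm², y = 12 cm, Ī = 0.0201062 cm⁴.
Centroid: ȳ = ΣA·y / ΣA = 6.73037 cm.
Transfer each piece to the horizontal axis through the centroid using Ī + A·d² with d = y − 6.73037:
  flange: d = -5.73037 cm → contributes +1326.82 cm⁴
  web: d = 5.26963 cm → contributes +2688.5 cm⁴
  hole: d = 5.26963 cm → contributes −13.9783 cm⁴
Total I = 4001.34 cm⁴.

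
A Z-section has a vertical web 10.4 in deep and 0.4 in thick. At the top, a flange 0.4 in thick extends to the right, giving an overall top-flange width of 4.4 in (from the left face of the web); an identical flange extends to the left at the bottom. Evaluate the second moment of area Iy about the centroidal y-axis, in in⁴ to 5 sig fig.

Iy ≈ 19.810 in⁴

Decompose the section into non-overlapping parts with the origin at the bottom-left of its bounding rectangle.
Web: 0.4 × 10.4, A = 4.16 in², x = 4.2 in, Ī = 0.05546667 in⁴.
Top flange (beyond web): 4 × 0.4, A = 1.6 in², x = 6.4 in, Ī = 2.133333 in⁴.
Bottom flange (beyond web): 4 × 0.4, A = 1.6 in², x = 2 in, Ī = 2.133333 in⁴.
Centroid: x̄ = ΣA·x / ΣA = 4.2 in.
Transfer each piece to the centroidal y-axis using Ī + A·d² with d = x − 4.2:
  web: d = 0 in → contributes +0.05546667 in⁴
  top flange (beyond web): d = 2.2 in → contributes +9.877333 in⁴
  bottom flange (beyond web): d = -2.2 in → contributes +9.877333 in⁴
Total I = 19.81013 in⁴.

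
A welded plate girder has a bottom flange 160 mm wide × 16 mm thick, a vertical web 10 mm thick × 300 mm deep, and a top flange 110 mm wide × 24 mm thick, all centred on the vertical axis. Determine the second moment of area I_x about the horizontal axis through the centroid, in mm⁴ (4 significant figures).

I_x ≈ 1.558 × 10⁸ mm⁴

Decompose the section into non-overlapping parts with the origin at the bottom-left of its bounding rectangle.
Bottom plate: 160 × 16, A = 2 560 mm², y = 8 mm, Ī = 54613.3 mm⁴.
Web plate: 10 × 300, A = 3 000 mm², y = 166 mm, Ī = 22 500 000 mm⁴.
Top plate: 110 × 24, A = 2 640 mm², y = 328 mm, Ī = 126 720 mm⁴.
Centroid: ȳ = ΣA·y / ΣA = 168.829 mm.
Transfer each piece to the horizontal axis through the centroid using Ī + A·d² with d = y − 168.829:
  bottom plate: d = -160.829 mm → contributes +66 271 710 mm⁴
  web plate: d = -2.82927 mm → contributes +22 524 014 mm⁴
  top plate: d = 159.171 mm → contributes +67 011 970 mm⁴
Total I = 155 807 694 mm⁴.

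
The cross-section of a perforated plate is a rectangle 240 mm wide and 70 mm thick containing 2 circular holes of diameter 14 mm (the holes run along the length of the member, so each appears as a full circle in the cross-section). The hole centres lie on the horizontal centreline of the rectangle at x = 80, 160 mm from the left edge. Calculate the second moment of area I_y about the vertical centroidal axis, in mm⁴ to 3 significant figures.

Split into non-overlapping primitives; take the origin at the lower-left of the bounding box.
Plate: 240 × 70, A = 16 800 mm², x = 120 mm, Ī = 80 640 000 mm⁴.
Hole 1 (subtracted): ⌀14, A = 153.94 mm², x = 80 mm, Ī = 1885.7 mm⁴.
Hole 2 (subtracted): ⌀14, A = 153.94 mm², x = 160 mm, Ī = 1885.7 mm⁴.
By symmetry the centroid is at mid-width, x̄ = 120 mm.
Transfer each piece to the vertical centroidal axis using Ī + A·d² with d = x − 120:
  plate: d = 0 mm → contributes +80 640 000 mm⁴
  hole 1: d = -40 mm → contributes −248 187 mm⁴
  hole 2: d = 40 mm → contributes −248 187 mm⁴
Total I = 80 143 627 mm⁴.

I_y ≈ 8.01 × 10⁷ mm⁴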